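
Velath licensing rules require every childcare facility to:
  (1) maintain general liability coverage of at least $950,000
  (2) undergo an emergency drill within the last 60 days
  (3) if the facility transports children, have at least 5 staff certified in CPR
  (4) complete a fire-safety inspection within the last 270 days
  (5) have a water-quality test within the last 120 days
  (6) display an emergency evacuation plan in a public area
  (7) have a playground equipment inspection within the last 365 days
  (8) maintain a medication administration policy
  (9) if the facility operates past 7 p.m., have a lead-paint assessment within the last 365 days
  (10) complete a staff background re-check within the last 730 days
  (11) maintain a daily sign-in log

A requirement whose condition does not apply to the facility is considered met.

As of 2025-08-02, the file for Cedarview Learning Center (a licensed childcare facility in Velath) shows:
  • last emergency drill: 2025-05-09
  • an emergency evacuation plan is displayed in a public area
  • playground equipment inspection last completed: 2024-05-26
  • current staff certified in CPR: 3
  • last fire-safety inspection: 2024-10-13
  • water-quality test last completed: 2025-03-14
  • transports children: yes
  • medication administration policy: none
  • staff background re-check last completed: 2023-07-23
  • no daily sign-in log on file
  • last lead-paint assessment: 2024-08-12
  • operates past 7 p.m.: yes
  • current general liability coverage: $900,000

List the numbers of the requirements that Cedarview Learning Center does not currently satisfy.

1, 2, 3, 4, 5, 7, 8, 10, 11

1. general liability coverage $900,000 < $950,000 → not met
2. emergency drill 85 days ago vs limit 60 → not met
3. condition 'transports children' holds; staff certified in CPR 3 < 5 → not met
4. fire-safety inspection 293 days ago vs limit 270 → not met
5. water-quality test 141 days ago vs limit 120 → not met
6. emergency evacuation plan present → met
7. playground equipment inspection 433 days ago vs limit 365 → not met
8. medication administration policy absent → not met
9. condition 'operates past 7 p.m.' holds; lead-paint assessment 355 days ago vs limit 365 → met
10. staff background re-check 741 days ago vs limit 730 → not met
11. daily sign-in log absent → not met
Not met: 1, 2, 3, 4, 5, 7, 8, 10, 11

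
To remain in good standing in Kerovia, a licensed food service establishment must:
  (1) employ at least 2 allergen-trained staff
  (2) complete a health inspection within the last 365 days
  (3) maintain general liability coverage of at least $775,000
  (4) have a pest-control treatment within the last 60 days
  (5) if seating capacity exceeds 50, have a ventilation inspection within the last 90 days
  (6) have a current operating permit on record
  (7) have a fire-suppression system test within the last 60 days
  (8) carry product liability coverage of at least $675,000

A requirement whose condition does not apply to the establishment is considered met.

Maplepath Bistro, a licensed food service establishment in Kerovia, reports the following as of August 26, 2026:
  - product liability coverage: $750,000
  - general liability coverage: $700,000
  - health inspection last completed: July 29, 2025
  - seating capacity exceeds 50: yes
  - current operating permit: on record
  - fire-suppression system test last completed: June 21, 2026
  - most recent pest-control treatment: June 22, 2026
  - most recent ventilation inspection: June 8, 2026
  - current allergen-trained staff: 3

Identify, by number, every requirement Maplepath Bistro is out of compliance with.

2, 3, 4, 7

1. allergen-trained staff 3 ≥ 2 → met
2. health inspection 393 days ago vs limit 365 → not met
3. general liability coverage $700,000 < $775,000 → not met
4. pest-control treatment 65 days ago vs limit 60 → not met
5. condition 'seating capacity exceeds 50' holds; ventilation inspection 79 days ago vs limit 90 → met
6. current operating permit present → met
7. fire-suppression system test 66 days ago vs limit 60 → not met
8. product liability coverage $750,000 ≥ $675,000 → met
Not met: 2, 3, 4, 7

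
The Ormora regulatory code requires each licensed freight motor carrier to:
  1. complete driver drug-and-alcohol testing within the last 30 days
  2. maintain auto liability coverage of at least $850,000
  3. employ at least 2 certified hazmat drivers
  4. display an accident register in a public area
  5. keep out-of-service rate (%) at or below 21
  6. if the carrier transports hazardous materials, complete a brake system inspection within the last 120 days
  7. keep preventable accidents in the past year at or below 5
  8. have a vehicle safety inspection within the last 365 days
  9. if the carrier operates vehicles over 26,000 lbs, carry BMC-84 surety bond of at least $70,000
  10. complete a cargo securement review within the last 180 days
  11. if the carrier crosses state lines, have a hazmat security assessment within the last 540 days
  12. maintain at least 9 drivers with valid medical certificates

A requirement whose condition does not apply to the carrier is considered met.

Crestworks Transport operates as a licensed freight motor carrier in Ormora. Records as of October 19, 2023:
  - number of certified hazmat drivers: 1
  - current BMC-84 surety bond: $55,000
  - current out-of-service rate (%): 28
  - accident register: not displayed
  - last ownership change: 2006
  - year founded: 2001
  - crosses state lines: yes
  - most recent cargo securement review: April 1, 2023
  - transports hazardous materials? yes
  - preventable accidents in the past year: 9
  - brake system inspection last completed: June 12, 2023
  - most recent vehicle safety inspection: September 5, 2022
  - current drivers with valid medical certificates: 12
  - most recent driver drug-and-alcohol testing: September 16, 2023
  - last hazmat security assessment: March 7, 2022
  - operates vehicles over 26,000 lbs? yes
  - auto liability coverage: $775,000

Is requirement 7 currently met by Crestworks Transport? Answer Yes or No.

7. preventable accidents in the past year 9 > 5 → not met

No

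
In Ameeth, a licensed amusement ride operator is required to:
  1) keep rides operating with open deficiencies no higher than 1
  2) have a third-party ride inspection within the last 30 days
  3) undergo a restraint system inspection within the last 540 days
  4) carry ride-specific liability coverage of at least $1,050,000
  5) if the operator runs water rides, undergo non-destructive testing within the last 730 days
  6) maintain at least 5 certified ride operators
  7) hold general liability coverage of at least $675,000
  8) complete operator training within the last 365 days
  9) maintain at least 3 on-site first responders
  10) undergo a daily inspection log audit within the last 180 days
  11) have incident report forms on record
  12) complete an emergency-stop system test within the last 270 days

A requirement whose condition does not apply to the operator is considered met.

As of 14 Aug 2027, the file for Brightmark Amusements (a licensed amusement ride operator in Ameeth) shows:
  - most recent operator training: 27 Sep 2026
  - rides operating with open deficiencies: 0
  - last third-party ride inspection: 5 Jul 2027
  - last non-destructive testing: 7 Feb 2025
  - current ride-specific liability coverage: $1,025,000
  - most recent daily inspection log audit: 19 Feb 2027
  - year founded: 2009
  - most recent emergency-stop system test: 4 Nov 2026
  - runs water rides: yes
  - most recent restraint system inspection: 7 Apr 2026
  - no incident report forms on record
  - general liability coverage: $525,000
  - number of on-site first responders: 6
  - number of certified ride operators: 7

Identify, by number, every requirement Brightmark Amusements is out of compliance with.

1. rides operating with open deficiencies 0 ≤ 1 → met
2. third-party ride inspection 40 days ago vs limit 30 → not met
3. restraint system inspection 494 days ago vs limit 540 → met
4. ride-specific liability coverage $1,025,000 < $1,050,000 → not met
5. condition 'runs water rides' holds; non-destructive testing 918 days ago vs limit 730 → not met
6. certified ride operators 7 ≥ 5 → met
7. general liability coverage $525,000 < $675,000 → not met
8. operator training 321 days ago vs limit 365 → met
9. on-site first responders 6 ≥ 3 → met
10. daily inspection log audit 176 days ago vs limit 180 → met
11. incident report forms absent → not met
12. emergency-stop system test 283 days ago vs limit 270 → not met
Not met: 2, 4, 5, 7, 11, 12

2, 4, 5, 7, 11, 12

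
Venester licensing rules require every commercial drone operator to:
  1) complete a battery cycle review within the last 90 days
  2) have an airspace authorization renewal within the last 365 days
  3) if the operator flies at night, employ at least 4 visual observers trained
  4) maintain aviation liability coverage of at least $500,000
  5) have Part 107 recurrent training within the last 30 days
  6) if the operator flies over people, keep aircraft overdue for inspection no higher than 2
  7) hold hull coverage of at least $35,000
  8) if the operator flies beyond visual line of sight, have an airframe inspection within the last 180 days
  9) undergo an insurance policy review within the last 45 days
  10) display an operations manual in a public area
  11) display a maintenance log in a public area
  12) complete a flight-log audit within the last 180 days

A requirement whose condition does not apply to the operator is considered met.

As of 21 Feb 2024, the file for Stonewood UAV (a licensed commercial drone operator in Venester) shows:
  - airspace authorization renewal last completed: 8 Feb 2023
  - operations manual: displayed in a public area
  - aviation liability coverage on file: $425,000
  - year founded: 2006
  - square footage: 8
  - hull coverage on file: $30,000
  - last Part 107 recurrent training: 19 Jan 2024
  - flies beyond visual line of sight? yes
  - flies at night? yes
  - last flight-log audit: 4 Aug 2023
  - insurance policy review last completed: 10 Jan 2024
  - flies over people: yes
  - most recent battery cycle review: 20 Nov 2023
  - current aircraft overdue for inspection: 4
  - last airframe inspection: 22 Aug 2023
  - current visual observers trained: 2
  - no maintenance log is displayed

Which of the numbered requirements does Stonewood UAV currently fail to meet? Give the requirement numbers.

1, 2, 3, 4, 5, 6, 7, 8, 11, 12

1. battery cycle review 93 days ago vs limit 90 → not met
2. airspace authorization renewal 378 days ago vs limit 365 → not met
3. condition 'flies at night' holds; visual observers trained 2 < 4 → not met
4. aviation liability coverage $425,000 < $500,000 → not met
5. Part 107 recurrent training 33 days ago vs limit 30 → not met
6. condition 'flies over people' holds; aircraft overdue for inspection 4 > 2 → not met
7. hull coverage $30,000 < $35,000 → not met
8. condition 'flies beyond visual line of sight' holds; airframe inspection 183 days ago vs limit 180 → not met
9. insurance policy review 42 days ago vs limit 45 → met
10. operations manual present → met
11. maintenance log absent → not met
12. flight-log audit 201 days ago vs limit 180 → not met
Not met: 1, 2, 3, 4, 5, 6, 7, 8, 11, 12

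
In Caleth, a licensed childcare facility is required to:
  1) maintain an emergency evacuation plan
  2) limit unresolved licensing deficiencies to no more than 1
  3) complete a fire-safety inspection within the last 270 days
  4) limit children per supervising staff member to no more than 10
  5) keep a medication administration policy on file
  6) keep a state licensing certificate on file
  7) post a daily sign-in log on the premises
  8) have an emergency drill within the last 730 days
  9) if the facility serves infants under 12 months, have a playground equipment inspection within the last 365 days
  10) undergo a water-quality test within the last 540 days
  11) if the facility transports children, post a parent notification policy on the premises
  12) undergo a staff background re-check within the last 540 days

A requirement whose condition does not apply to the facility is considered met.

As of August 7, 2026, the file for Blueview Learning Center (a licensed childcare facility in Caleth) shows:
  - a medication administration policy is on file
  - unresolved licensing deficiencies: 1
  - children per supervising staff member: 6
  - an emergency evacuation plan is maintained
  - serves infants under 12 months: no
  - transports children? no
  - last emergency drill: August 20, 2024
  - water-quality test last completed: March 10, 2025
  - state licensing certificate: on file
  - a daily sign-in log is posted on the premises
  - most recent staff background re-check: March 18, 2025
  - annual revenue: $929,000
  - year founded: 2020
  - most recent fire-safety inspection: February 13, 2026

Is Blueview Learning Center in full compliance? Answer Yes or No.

1. emergency evacuation plan present → met
2. unresolved licensing deficiencies 1 ≤ 1 → met
3. fire-safety inspection 175 days ago vs limit 270 → met
4. children per supervising staff member 6 ≤ 10 → met
5. medication administration policy present → met
6. state licensing certificate present → met
7. daily sign-in log present → met
8. emergency drill 717 days ago vs limit 730 → met
9. condition 'serves infants under 12 months' does not hold → requirement n/a → met
10. water-quality test 515 days ago vs limit 540 → met
11. condition 'transports children' does not hold → requirement n/a → met
12. staff background re-check 507 days ago vs limit 540 → met
All met.

Yes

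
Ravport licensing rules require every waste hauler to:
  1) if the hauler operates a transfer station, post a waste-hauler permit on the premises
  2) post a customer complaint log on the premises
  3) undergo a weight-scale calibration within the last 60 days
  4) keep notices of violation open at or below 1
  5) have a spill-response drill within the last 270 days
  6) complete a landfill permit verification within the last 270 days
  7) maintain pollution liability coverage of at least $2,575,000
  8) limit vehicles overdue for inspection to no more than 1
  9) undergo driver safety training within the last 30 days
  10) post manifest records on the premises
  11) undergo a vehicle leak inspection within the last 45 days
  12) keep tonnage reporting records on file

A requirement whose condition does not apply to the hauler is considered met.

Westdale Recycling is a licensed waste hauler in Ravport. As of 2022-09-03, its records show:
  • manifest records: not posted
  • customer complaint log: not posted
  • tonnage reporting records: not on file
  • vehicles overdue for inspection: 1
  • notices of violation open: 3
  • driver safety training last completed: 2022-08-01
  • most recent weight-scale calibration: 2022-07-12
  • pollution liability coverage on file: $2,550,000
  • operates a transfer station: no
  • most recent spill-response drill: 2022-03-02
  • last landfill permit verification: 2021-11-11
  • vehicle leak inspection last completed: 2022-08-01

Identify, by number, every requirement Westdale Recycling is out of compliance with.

1. condition 'operates a transfer station' does not hold → requirement n/a → met
2. customer complaint log absent → not met
3. weight-scale calibration 53 days ago vs limit 60 → met
4. notices of violation open 3 > 1 → not met
5. spill-response drill 185 days ago vs limit 270 → met
6. landfill permit verification 296 days ago vs limit 270 → not met
7. pollution liability coverage $2,550,000 < $2,575,000 → not met
8. vehicles overdue for inspection 1 ≤ 1 → met
9. driver safety training 33 days ago vs limit 30 → not met
10. manifest records absent → not met
11. vehicle leak inspection 33 days ago vs limit 45 → met
12. tonnage reporting records absent → not met
Not met: 2, 4, 6, 7, 9, 10, 12

2, 4, 6, 7, 9, 10, 12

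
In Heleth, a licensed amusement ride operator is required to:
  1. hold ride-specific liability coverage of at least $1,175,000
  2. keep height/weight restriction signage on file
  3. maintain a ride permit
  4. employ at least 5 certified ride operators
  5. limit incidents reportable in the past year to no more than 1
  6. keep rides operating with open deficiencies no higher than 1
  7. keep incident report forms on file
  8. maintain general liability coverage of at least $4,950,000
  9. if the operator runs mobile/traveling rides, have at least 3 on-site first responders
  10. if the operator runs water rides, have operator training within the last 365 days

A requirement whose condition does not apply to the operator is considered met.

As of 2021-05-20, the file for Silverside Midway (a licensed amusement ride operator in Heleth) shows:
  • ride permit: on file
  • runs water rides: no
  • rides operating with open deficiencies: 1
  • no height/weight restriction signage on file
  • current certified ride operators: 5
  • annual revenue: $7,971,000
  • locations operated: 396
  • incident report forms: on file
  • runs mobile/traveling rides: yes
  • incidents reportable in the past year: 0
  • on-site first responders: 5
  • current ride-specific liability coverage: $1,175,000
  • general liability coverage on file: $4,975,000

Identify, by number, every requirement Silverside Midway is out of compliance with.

2

1. ride-specific liability coverage $1,175,000 ≥ $1,175,000 → met
2. height/weight restriction signage absent → not met
3. ride permit present → met
4. certified ride operators 5 ≥ 5 → met
5. incidents reportable in the past year 0 ≤ 1 → met
6. rides operating with open deficiencies 1 ≤ 1 → met
7. incident report forms present → met
8. general liability coverage $4,975,000 ≥ $4,950,000 → met
9. condition 'runs mobile/traveling rides' holds; on-site first responders 5 ≥ 3 → met
10. condition 'runs water rides' does not hold → requirement n/a → met
Not met: 2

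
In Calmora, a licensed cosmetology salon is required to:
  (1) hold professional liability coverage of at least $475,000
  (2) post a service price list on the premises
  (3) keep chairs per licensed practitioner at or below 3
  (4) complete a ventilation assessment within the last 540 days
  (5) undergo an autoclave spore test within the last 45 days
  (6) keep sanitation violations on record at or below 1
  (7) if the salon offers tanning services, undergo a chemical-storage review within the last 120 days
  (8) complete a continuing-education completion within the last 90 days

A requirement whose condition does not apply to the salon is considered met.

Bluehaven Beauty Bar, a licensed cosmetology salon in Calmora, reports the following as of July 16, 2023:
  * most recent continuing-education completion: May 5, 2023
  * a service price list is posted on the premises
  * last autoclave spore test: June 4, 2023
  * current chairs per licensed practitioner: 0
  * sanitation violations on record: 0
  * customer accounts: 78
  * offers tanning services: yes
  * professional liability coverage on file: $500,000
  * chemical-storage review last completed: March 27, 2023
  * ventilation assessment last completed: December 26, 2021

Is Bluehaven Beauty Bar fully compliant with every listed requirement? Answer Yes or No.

1. professional liability coverage $500,000 ≥ $475,000 → met
2. service price list present → met
3. chairs per licensed practitioner 0 ≤ 3 → met
4. ventilation assessment 567 days ago vs limit 540 → not met
5. autoclave spore test 42 days ago vs limit 45 → met
6. sanitation violations on record 0 ≤ 1 → met
7. condition 'offers tanning services' holds; chemical-storage review 111 days ago vs limit 120 → met
8. continuing-education completion 72 days ago vs limit 90 → met
Not met: 4

No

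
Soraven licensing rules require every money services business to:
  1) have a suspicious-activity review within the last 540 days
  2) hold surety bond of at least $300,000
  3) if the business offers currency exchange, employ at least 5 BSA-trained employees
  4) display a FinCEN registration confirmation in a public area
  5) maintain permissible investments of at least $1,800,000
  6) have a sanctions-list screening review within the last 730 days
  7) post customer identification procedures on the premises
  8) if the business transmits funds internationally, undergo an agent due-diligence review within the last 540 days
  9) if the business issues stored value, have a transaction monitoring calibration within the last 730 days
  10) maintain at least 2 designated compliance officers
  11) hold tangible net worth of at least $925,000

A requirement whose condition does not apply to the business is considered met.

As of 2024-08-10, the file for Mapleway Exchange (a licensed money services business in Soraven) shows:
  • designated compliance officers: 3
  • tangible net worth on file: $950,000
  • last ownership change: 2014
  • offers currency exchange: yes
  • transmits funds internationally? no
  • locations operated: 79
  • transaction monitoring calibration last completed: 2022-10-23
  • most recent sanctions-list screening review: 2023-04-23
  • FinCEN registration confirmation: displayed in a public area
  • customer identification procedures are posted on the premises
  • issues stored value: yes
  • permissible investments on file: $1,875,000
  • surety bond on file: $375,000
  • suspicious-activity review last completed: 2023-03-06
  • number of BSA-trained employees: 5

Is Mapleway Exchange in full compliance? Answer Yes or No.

Yes

1. suspicious-activity review 523 days ago vs limit 540 → met
2. surety bond $375,000 ≥ $300,000 → met
3. condition 'offers currency exchange' holds; BSA-trained employees 5 ≥ 5 → met
4. FinCEN registration confirmation present → met
5. permissible investments $1,875,000 ≥ $1,800,000 → met
6. sanctions-list screening review 475 days ago vs limit 730 → met
7. customer identification procedures present → met
8. condition 'transmits funds internationally' does not hold → requirement n/a → met
9. condition 'issues stored value' holds; transaction monitoring calibration 657 days ago vs limit 730 → met
10. designated compliance officers 3 ≥ 2 → met
11. tangible net worth $950,000 ≥ $925,000 → met
All met.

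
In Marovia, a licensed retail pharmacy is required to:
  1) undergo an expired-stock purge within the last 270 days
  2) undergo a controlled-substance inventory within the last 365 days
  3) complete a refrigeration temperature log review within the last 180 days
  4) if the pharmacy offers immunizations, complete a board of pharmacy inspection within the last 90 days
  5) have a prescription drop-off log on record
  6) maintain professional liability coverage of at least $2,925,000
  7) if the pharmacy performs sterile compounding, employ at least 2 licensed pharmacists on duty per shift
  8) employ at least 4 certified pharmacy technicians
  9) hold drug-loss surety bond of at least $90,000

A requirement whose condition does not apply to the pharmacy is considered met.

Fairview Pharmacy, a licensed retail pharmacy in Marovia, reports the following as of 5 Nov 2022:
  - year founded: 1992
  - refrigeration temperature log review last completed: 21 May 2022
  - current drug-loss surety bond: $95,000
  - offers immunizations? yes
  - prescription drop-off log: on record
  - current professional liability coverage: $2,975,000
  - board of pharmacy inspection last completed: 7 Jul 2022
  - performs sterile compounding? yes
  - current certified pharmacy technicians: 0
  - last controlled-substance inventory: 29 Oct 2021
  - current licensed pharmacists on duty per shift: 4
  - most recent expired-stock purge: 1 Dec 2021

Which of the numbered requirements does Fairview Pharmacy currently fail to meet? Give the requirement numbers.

1. expired-stock purge 339 days ago vs limit 270 → not met
2. controlled-substance inventory 372 days ago vs limit 365 → not met
3. refrigeration temperature log review 168 days ago vs limit 180 → met
4. condition 'offers immunizations' holds; board of pharmacy inspection 121 days ago vs limit 90 → not met
5. prescription drop-off log present → met
6. professional liability coverage $2,975,000 ≥ $2,925,000 → met
7. condition 'performs sterile compounding' holds; licensed pharmacists on duty per shift 4 ≥ 2 → met
8. certified pharmacy technicians 0 < 4 → not met
9. drug-loss surety bond $95,000 ≥ $90,000 → met
Not met: 1, 2, 4, 8

1, 2, 4, 8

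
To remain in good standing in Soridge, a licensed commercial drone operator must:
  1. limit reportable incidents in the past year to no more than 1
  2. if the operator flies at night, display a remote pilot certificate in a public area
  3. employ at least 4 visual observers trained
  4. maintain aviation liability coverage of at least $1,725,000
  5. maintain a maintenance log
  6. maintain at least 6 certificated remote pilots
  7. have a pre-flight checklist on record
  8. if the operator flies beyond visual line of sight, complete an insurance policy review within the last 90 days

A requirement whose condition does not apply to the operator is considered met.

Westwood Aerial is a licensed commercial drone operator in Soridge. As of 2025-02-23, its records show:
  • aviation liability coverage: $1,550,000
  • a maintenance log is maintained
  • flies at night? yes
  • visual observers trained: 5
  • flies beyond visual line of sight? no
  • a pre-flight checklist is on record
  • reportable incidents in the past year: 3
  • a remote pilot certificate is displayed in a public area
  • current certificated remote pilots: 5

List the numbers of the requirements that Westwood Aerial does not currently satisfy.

1, 4, 6

1. reportable incidents in the past year 3 > 1 → not met
2. condition 'flies at night' holds; remote pilot certificate present → met
3. visual observers trained 5 ≥ 4 → met
4. aviation liability coverage $1,550,000 < $1,725,000 → not met
5. maintenance log present → met
6. certificated remote pilots 5 < 6 → not met
7. pre-flight checklist present → met
8. condition 'flies beyond visual line of sight' does not hold → requirement n/a → met
Not met: 1, 4, 6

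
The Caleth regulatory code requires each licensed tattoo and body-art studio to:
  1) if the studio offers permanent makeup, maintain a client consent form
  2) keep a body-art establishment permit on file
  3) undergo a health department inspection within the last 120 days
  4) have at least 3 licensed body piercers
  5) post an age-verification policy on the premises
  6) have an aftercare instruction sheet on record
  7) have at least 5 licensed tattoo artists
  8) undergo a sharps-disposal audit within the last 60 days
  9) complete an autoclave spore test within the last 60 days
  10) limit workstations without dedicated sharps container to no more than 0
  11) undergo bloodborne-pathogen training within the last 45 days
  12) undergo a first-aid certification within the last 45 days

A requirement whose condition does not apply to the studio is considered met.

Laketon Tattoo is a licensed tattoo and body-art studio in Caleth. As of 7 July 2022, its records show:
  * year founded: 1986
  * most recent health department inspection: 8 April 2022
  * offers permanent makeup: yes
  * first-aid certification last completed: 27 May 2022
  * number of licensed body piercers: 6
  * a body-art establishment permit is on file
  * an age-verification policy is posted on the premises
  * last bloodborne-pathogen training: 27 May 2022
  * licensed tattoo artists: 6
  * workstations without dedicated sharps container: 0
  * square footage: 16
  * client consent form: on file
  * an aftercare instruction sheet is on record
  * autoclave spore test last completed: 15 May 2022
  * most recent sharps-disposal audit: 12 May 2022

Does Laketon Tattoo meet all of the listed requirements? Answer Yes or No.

Yes

1. condition 'offers permanent makeup' holds; client consent form present → met
2. body-art establishment permit present → met
3. health department inspection 90 days ago vs limit 120 → met
4. licensed body piercers 6 ≥ 3 → met
5. age-verification policy present → met
6. aftercare instruction sheet present → met
7. licensed tattoo artists 6 ≥ 5 → met
8. sharps-disposal audit 56 days ago vs limit 60 → met
9. autoclave spore test 53 days ago vs limit 60 → met
10. workstations without dedicated sharps container 0 ≤ 0 → met
11. bloodborne-pathogen training 41 days ago vs limit 45 → met
12. first-aid certification 41 days ago vs limit 45 → met
All met.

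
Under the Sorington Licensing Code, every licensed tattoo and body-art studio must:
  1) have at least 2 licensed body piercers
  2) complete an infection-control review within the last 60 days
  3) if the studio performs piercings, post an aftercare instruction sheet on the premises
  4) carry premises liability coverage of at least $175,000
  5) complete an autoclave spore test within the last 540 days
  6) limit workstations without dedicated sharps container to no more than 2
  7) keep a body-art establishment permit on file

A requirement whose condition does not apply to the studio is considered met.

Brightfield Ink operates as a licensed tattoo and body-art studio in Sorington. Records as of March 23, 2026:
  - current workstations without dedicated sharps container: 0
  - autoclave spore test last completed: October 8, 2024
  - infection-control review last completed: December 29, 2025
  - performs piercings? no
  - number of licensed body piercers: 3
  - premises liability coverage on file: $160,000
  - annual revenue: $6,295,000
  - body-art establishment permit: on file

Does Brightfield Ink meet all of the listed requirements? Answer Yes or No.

1. licensed body piercers 3 ≥ 2 → met
2. infection-control review 84 days ago vs limit 60 → not met
3. condition 'performs piercings' does not hold → requirement n/a → met
4. premises liability coverage $160,000 < $175,000 → not met
5. autoclave spore test 531 days ago vs limit 540 → met
6. workstations without dedicated sharps container 0 ≤ 2 → met
7. body-art establishment permit present → met
Not met: 2, 4

No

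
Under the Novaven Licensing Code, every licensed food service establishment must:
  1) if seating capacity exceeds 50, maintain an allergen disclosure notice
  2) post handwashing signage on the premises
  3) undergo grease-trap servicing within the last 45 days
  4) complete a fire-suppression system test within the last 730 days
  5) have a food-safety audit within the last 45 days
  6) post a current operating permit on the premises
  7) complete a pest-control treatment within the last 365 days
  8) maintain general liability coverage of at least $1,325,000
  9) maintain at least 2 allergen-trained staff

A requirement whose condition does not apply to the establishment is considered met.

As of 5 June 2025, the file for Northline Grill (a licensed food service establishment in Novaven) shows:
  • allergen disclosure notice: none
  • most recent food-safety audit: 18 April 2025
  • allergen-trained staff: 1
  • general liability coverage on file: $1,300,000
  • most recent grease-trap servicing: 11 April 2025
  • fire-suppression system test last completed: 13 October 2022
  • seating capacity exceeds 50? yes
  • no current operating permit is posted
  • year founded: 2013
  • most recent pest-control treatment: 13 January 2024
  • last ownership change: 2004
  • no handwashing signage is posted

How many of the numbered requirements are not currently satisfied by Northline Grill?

9

1. condition 'seating capacity exceeds 50' holds; allergen disclosure notice absent → not met
2. handwashing signage absent → not met
3. grease-trap servicing 55 days ago vs limit 45 → not met
4. fire-suppression system test 966 days ago vs limit 730 → not met
5. food-safety audit 48 days ago vs limit 45 → not met
6. current operating permit absent → not met
7. pest-control treatment 509 days ago vs limit 365 → not met
8. general liability coverage $1,300,000 < $1,325,000 → not met
9. allergen-trained staff 1 < 2 → not met
Not met: 9 of 9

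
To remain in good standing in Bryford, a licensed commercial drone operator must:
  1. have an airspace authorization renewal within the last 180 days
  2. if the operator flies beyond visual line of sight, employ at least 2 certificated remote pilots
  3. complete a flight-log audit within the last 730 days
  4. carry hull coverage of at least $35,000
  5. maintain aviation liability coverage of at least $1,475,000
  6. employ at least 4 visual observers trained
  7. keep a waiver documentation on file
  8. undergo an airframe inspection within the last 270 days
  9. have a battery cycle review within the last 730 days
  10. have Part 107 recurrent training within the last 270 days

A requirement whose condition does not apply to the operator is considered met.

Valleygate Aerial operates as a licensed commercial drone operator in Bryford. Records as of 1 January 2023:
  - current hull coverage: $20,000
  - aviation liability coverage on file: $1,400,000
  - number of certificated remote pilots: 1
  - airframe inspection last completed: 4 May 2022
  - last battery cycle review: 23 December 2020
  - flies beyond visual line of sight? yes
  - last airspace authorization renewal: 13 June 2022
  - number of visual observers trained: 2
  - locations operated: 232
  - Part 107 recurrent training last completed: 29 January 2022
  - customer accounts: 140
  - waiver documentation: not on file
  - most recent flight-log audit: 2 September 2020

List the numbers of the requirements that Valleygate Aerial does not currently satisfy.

1. airspace authorization renewal 202 days ago vs limit 180 → not met
2. condition 'flies beyond visual line of sight' holds; certificated remote pilots 1 < 2 → not met
3. flight-log audit 851 days ago vs limit 730 → not met
4. hull coverage $20,000 < $35,000 → not met
5. aviation liability coverage $1,400,000 < $1,475,000 → not met
6. visual observers trained 2 < 4 → not met
7. waiver documentation absent → not met
8. airframe inspection 242 days ago vs limit 270 → met
9. battery cycle review 739 days ago vs limit 730 → not met
10. Part 107 recurrent training 337 days ago vs limit 270 → not met
Not met: 1, 2, 3, 4, 5, 6, 7, 9, 10

1, 2, 3, 4, 5, 6, 7, 9, 10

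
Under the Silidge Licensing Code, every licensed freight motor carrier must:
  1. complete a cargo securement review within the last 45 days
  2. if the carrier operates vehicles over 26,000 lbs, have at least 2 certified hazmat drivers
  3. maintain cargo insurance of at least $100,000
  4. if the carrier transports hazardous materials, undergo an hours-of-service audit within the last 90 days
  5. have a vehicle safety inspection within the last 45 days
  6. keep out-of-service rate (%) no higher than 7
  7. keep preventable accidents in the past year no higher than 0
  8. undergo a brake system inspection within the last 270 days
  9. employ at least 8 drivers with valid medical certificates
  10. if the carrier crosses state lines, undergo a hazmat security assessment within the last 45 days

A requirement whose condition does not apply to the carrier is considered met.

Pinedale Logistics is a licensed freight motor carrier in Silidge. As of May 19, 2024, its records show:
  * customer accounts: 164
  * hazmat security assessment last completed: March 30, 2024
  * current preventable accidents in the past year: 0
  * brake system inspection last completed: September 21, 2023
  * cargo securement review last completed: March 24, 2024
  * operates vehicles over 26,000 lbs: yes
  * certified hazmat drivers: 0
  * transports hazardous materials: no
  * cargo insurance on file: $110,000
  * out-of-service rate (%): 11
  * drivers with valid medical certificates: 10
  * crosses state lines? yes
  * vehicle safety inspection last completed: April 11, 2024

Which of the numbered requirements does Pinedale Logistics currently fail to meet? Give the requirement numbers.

1. cargo securement review 56 days ago vs limit 45 → not met
2. condition 'operates vehicles over 26,000 lbs' holds; certified hazmat drivers 0 < 2 → not met
3. cargo insurance $110,000 ≥ $100,000 → met
4. condition 'transports hazardous materials' does not hold → requirement n/a → met
5. vehicle safety inspection 38 days ago vs limit 45 → met
6. out-of-service rate (%) 11 > 7 → not met
7. preventable accidents in the past year 0 ≤ 0 → met
8. brake system inspection 241 days ago vs limit 270 → met
9. drivers with valid medical certificates 10 ≥ 8 → met
10. condition 'crosses state lines' holds; hazmat security assessment 50 days ago vs limit 45 → not met
Not met: 1, 2, 6, 10

1, 2, 6, 10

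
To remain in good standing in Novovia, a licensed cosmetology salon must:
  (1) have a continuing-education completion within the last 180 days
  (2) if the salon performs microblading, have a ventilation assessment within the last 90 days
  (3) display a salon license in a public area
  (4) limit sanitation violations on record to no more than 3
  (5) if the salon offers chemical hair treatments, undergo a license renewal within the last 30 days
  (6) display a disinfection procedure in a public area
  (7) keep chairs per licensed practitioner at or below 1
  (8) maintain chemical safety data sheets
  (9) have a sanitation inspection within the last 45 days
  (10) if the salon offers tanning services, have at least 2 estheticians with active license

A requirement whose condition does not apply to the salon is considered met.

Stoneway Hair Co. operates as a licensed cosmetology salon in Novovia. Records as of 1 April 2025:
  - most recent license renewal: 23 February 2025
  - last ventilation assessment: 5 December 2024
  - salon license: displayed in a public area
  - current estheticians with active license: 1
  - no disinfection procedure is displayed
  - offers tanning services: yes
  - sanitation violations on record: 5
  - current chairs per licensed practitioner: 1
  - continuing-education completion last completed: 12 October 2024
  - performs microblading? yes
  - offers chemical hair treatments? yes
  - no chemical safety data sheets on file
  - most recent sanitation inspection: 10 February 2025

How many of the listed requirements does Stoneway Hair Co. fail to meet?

7

1. continuing-education completion 171 days ago vs limit 180 → met
2. condition 'performs microblading' holds; ventilation assessment 117 days ago vs limit 90 → not met
3. salon license present → met
4. sanitation violations on record 5 > 3 → not met
5. condition 'offers chemical hair treatments' holds; license renewal 37 days ago vs limit 30 → not met
6. disinfection procedure absent → not met
7. chairs per licensed practitioner 1 ≤ 1 → met
8. chemical safety data sheets absent → not met
9. sanitation inspection 50 days ago vs limit 45 → not met
10. condition 'offers tanning services' holds; estheticians with active license 1 < 2 → not met
Not met: 7 of 10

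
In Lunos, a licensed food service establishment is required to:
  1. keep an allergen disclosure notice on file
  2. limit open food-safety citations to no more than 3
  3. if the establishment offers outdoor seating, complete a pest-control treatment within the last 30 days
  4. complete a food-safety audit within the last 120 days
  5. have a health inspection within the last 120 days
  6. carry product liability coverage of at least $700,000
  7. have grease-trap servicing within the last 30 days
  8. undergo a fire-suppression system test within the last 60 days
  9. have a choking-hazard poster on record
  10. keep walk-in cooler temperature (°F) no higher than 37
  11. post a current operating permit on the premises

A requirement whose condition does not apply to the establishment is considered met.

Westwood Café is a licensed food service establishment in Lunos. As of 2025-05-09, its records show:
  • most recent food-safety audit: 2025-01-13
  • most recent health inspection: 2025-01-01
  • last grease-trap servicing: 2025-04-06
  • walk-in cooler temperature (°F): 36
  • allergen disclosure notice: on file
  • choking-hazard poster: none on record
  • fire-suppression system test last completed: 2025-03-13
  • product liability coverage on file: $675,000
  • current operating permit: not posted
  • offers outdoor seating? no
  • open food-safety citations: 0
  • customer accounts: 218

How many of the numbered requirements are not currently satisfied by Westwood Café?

5

1. allergen disclosure notice present → met
2. open food-safety citations 0 ≤ 3 → met
3. condition 'offers outdoor seating' does not hold → requirement n/a → met
4. food-safety audit 116 days ago vs limit 120 → met
5. health inspection 128 days ago vs limit 120 → not met
6. product liability coverage $675,000 < $700,000 → not met
7. grease-trap servicing 33 days ago vs limit 30 → not met
8. fire-suppression system test 57 days ago vs limit 60 → met
9. choking-hazard poster absent → not met
10. walk-in cooler temperature (°F) 36 ≤ 37 → met
11. current operating permit absent → not met
Not met: 5 of 11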